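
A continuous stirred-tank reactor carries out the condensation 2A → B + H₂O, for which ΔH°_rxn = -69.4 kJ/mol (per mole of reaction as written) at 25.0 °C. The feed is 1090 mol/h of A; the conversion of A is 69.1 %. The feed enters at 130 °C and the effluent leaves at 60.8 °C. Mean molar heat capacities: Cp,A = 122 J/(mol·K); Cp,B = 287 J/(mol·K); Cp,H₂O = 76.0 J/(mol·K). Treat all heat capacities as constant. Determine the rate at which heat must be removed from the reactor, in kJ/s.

Q_out = 9.37 kJ/s

Extent of reaction ξ = 0.691 × 1090 / 2 = 376.59 mol/h
Reaction term: ξ·ΔH°_rxn = 376.59 × -69.4 = -26136 kJ/h
Sensible, feed 130→25 °C: -13963 kJ/h
Outlet flows (mol/h): A 336.81, B 376.59, H₂O 376.59
Sensible, products 25→60.8 °C: 6365.1 kJ/h
Q = ΔH = -33734 kJ/h = -9.3704 kW
Heat removed = 9.3704 kJ/s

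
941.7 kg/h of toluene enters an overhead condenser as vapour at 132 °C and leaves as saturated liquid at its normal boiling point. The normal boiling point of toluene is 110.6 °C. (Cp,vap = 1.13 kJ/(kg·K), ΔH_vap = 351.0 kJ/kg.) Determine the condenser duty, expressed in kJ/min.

vapour 132→110.6 °C: -24.182 kJ/kg
condensation at 110.6 °C: -351 kJ/kg
Δh = -24.182 + -351 = -375.18 kJ/kg
Q = ṁ·Δh = 941.7 kg/h × -375.18 kJ/kg = -353310 kJ/h
|Q| = 98.141 kW = 5888.5 kJ/min

Q_c = 5890 kJ/min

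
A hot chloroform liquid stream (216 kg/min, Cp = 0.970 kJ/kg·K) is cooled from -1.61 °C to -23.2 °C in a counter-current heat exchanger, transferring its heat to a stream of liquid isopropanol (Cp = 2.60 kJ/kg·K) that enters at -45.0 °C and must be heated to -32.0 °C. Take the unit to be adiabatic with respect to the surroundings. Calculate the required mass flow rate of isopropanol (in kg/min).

Heat released by hot stream: Q = 216 × 0.970 × (-1.61 − -23.2) = 4523.5 kJ/min
Energy balance on cold side (adiabatic exchanger): Q = ṁ_c·Cp_c·(T_c,out − T_c,in)
ṁ_c = 4523.5 / [2.60 × (-32.0 − -45.0)] = 133.83 kg/min

ṁ_c = 134 kg/min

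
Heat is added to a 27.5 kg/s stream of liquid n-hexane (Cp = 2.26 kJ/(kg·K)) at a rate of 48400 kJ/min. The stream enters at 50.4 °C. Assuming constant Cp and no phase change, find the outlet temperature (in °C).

Q = 48400 kJ/min = 806.67 kJ/s
ΔT = Q/(ṁ·Cp) = 806.67/(27.5×2.26) = 12.979 K
T_out = 50.4 + 12.979 = 63.379 °C

T_out = 63.4 °C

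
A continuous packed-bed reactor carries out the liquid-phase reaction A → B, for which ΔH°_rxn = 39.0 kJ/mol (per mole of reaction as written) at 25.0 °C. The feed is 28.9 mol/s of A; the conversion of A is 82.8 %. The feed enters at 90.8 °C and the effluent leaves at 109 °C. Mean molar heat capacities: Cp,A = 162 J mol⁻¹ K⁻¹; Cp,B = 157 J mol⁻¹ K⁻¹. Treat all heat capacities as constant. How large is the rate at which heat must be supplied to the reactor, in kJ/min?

Extent of reaction ξ = 0.828 × 28.9 = 23.929 mol/s
Reaction term: ξ·ΔH°_rxn = 23.929 × 39.0 = 933.24 kJ/s
Sensible, feed 90.8→25 °C: -308.06 kJ/s
Outlet flows (mol/s): A 4.9708, B 23.929
Sensible, products 25→109 °C: 383.22 kJ/s
Q = ΔH = 1008.4 kJ/s = 1008.4 kW
Heat supplied = 60504 kJ/min

Q_in = 60500 kJ/min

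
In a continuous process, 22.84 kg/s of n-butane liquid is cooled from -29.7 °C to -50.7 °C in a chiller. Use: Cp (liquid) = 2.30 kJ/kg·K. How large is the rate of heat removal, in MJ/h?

Q = ṁ·Cp·ΔT = 22.84 × 2.30 × (-50.7 − -29.7) = -1103.2 kJ/s
Cooling duty = 3971.4 MJ/h

Q_c = 3970 MJ/h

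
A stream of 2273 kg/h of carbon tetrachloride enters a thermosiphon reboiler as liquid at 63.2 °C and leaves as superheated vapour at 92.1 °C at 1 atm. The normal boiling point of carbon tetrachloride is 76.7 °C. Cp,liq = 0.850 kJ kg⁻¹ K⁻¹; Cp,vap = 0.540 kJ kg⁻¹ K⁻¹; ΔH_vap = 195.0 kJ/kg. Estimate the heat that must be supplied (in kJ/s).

liquid 63.2→76.7 °C: 11.475 kJ/kg
vaporisation at 76.7 °C: 195 kJ/kg
vapour 76.7→92.1 °C: 8.316 kJ/kg
Δh = 11.475 + 195 + 8.316 = 214.79 kJ/kg
Q = ṁ·Δh = 2273 kg/h × 214.79 kJ/kg = 488220 kJ/h
|Q| = 135.62 kW

Q = 136 kJ/s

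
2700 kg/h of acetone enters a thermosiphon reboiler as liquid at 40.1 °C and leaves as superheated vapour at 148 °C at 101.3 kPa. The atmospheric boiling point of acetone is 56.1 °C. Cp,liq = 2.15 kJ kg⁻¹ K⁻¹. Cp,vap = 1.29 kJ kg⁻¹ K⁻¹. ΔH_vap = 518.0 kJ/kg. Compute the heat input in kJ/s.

Q = 503 kJ/s

liquid 40.1→56.1 °C: 34.4 kJ/kg
vaporisation at 56.1 °C: 518 kJ/kg
vapour 56.1→148 °C: 118.55 kJ/kg
Δh = 34.4 + 518 + 118.55 = 670.95 kJ/kg
Q = ṁ·Δh = 2700 kg/h × 670.95 kJ/kg = 1.8116e+06 kJ/h
|Q| = 503.21 kW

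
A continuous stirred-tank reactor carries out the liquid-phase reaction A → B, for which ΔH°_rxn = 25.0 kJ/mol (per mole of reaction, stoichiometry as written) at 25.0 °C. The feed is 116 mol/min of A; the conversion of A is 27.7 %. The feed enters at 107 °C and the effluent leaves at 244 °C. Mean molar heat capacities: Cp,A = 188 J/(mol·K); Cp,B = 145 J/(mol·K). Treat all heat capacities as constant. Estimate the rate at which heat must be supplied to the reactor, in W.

Q_in = 58100 W

Extent of reaction ξ = 0.277 × 116 = 32.132 mol/min
Reaction term: ξ·ΔH°_rxn = 32.132 × 25.0 = 803.3 kJ/min
Sensible, feed 107→25 °C: -1788.3 kJ/min
Outlet flows (mol/min): A 83.868, B 32.132
Sensible, products 25→244 °C: 4473.4 kJ/min
Q = ΔH = 3488.4 kJ/min = 58.14 kW
Heat supplied = 58140 W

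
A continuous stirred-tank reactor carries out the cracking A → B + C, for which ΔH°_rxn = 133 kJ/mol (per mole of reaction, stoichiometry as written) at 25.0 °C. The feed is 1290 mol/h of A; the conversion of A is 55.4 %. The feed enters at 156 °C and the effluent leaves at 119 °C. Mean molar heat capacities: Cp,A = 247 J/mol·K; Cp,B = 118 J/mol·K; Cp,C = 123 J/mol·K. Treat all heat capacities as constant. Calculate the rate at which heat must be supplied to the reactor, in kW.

Q_in = 23.0 kW

Extent of reaction ξ = 0.554 × 1290 = 714.66 mol/h
Reaction term: ξ·ΔH°_rxn = 714.66 × 133 = 95050 kJ/h
Sensible, feed 156→25 °C: -41741 kJ/h
Outlet flows (mol/h): A 575.34, B 714.66, C 714.66
Sensible, products 25→119 °C: 29548 kJ/h
Q = ΔH = 82857 kJ/h = 23.016 kW
Heat supplied = 23.016 kW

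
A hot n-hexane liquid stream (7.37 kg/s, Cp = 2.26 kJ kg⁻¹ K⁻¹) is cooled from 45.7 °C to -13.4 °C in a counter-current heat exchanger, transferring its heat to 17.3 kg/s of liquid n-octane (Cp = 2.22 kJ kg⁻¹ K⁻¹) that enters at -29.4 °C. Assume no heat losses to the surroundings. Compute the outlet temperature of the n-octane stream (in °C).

T_c,out = -3.77 °C

Heat released by hot stream: Q = 7.37 × 2.26 × (45.7 − -13.4) = 984.38 kJ/s
Energy balance on cold side (adiabatic exchanger): Q = ṁ_c·Cp_c·(T_c,out − T_c,in)
T_c,out = -29.4 + 984.38/(17.3 × 2.22) = -3.7691 °C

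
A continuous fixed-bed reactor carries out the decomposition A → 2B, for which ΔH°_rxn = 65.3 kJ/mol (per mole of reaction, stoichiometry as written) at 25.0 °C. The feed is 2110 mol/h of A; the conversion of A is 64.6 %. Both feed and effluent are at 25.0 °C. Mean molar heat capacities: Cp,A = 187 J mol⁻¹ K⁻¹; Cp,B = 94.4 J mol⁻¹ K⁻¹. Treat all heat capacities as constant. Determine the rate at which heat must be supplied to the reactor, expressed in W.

Extent of reaction ξ = 0.646 × 2110 = 1363.1 mol/h
Reaction term: ξ·ΔH°_rxn = 1363.1 × 65.3 = 89008 kJ/h
Q = ΔH = 89008 kJ/h = 24.724 kW
Heat supplied = 24724 W

Q_in = 24700 W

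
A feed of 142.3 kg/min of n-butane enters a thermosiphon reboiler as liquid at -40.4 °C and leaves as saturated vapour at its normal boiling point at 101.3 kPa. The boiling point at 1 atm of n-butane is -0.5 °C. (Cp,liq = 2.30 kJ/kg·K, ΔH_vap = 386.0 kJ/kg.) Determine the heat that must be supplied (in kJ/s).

Q = 1130 kJ/s

liquid -40.4→-0.5 °C: 91.77 kJ/kg
vaporisation at -0.5 °C: 386 kJ/kg
Δh = 91.77 + 386 = 477.77 kJ/kg
Q = ṁ·Δh = 142.3 kg/min × 477.77 kJ/kg = 67987 kJ/min
|Q| = 1133.1 kW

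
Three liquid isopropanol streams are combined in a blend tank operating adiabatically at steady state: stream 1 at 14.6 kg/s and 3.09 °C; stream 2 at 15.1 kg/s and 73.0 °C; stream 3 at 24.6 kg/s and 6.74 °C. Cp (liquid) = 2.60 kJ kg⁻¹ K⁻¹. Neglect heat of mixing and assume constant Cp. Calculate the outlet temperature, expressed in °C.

T_out = 24.2 °C

Energy balance with Q = 0: Σ ṁᵢCp,ᵢ(T_out − Tᵢ) = 0
T_out = Σ ṁᵢCp,ᵢTᵢ / Σ ṁᵢCp,ᵢ
      = 3414.4 / 141.18 = 24.184 °C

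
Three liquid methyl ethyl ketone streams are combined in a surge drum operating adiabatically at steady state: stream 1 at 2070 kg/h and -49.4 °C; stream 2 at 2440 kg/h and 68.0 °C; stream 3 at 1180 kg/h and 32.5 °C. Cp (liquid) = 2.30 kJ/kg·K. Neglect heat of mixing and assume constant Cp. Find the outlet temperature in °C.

No heat crosses the boundary, so H_out = H_in.
T_out = Σ ṁᵢCp,ᵢTᵢ / Σ ṁᵢCp,ᵢ
      = 234630 / 13087 = 17.928 °C

T_out = 17.9 °C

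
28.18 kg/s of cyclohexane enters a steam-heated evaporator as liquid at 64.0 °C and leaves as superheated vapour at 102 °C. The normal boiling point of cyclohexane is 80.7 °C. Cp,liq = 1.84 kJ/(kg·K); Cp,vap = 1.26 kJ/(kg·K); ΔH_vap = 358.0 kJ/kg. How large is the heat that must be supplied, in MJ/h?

Q = 42200 MJ/h

liquid 64.0→80.7 °C: 30.728 kJ/kg
vaporisation at 80.7 °C: 358 kJ/kg
vapour 80.7→102 °C: 26.838 kJ/kg
Δh = 30.728 + 358 + 26.838 = 415.57 kJ/kg
Q = ṁ·Δh = 28.18 kg/s × 415.57 kJ/kg = 11711 kJ/s
|Q| = 11711 kW = 42158 MJ/h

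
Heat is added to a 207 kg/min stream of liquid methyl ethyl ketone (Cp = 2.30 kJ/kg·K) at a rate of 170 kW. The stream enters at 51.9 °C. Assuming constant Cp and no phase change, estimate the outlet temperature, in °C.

Q = 170 kW = 10200 kJ/min
ΔT = Q/(ṁ·Cp) = 10200/(207×2.30) = 21.424 K
T_out = 51.9 + 21.424 = 73.324 °C

T_out = 73.3 °C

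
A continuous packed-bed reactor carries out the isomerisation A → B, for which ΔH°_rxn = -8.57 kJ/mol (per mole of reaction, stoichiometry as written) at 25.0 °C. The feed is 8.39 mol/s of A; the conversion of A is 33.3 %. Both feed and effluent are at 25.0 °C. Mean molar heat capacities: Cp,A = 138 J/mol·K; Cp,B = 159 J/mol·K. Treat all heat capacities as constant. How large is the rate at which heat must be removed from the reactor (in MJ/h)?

Q_out = 86.2 MJ/h

Extent of reaction ξ = 0.333 × 8.39 = 2.7939 mol/s
Reaction term: ξ·ΔH°_rxn = 2.7939 × -8.57 = -23.943 kJ/s
Q = ΔH = -23.943 kJ/s = -23.943 kW
Heat removed = 86.196 MJ/h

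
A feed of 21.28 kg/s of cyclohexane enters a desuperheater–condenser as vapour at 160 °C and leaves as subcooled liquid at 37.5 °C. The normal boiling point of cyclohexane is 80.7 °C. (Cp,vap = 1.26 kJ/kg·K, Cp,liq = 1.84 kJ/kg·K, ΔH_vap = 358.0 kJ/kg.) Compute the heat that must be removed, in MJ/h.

vapour 160→80.7 °C: -99.918 kJ/kg
condensation at 80.7 °C: -358 kJ/kg
liquid 80.7→37.5 °C: -79.488 kJ/kg
Δh = -99.918 + -358 + -79.488 = -537.41 kJ/kg
Q = ṁ·Δh = 21.28 kg/s × -537.41 kJ/kg = -11436 kJ/s
|Q| = 11436 kW = 41170 MJ/h

Q_c = 41200 MJ/h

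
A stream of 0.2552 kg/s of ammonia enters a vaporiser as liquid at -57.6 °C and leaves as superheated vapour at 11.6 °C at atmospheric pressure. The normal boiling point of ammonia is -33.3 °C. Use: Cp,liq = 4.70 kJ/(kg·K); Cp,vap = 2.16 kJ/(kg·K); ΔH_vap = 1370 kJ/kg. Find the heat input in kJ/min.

liquid -57.6→-33.3 °C: 114.21 kJ/kg
vaporisation at -33.3 °C: 1370 kJ/kg
vapour -33.3→11.6 °C: 96.984 kJ/kg
Δh = 114.21 + 1370 + 96.984 = 1581.2 kJ/kg
Q = ṁ·Δh = 0.2552 kg/s × 1581.2 kJ/kg = 403.52 kJ/s
|Q| = 403.52 kW = 24211 kJ/min

Q = 24200 kJ/min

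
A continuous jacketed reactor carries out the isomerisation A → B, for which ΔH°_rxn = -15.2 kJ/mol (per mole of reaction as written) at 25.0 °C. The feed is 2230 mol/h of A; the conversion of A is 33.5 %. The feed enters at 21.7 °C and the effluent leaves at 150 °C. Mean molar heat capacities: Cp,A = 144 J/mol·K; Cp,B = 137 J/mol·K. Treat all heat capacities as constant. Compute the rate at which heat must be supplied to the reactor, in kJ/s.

Q_in = 8.11 kJ/s

Extent of reaction ξ = 0.335 × 2230 = 747.05 mol/h
Reaction term: ξ·ΔH°_rxn = 747.05 × -15.2 = -11355 kJ/h
Sensible, feed 21.7→25 °C: 1059.7 kJ/h
Outlet flows (mol/h): A 1482.9, B 747.05
Sensible, products 25→150 °C: 39486 kJ/h
Q = ΔH = 29191 kJ/h = 8.1086 kW
Heat supplied = 8.1086 kJ/s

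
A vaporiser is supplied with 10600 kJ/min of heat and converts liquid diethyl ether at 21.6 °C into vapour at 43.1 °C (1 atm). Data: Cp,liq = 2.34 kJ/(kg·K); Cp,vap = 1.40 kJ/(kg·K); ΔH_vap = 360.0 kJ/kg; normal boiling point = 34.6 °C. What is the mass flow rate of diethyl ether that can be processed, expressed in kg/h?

ṁ = 1580 kg/h

Δh = 2.34×(34.6−21.6) + 360.0 + 1.40×(43.1−34.6) = 402.32 kJ/kg
Q = 10600 kJ/min = 176.67 kJ/s = 636000 kJ/h
ṁ = Q/Δh = 636000 / 402.32 = 1580.8 kg/h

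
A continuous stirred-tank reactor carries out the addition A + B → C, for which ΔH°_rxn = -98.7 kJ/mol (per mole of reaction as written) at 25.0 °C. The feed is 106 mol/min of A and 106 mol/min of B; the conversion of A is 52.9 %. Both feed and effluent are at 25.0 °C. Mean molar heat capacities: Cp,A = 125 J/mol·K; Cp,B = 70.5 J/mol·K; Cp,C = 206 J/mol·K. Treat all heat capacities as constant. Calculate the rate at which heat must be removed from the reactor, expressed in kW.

Q_out = 92.2 kW

Extent of reaction ξ = 0.529 × 106 = 56.074 mol/min
Reaction term: ξ·ΔH°_rxn = 56.074 × -98.7 = -5534.5 kJ/min
Q = ΔH = -5534.5 kJ/min = -92.242 kW
Heat removed = 92.242 kW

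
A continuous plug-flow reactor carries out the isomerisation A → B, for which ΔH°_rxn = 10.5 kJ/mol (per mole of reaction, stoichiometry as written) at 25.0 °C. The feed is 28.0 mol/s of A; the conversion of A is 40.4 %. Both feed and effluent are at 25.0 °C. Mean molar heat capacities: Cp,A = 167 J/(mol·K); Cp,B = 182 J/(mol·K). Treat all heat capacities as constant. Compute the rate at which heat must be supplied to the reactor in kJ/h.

Q_in = 428000 kJ/h

Extent of reaction ξ = 0.404 × 28.0 = 11.312 mol/s
Reaction term: ξ·ΔH°_rxn = 11.312 × 10.5 = 118.78 kJ/s
Q = ΔH = 118.78 kJ/s = 118.78 kW
Heat supplied = 427590 kJ/h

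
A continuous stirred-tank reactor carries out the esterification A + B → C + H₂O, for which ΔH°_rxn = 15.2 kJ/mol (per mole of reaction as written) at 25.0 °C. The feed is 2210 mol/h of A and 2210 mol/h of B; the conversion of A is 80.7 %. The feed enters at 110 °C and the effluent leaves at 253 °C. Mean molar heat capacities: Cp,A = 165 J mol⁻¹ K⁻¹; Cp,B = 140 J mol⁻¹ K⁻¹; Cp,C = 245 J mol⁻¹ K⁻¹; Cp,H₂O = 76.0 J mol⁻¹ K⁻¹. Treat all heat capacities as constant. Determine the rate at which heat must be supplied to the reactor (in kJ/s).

Q_in = 36.1 kJ/s

Extent of reaction ξ = 0.807 × 2210 = 1783.5 mol/h
Reaction term: ξ·ΔH°_rxn = 1783.5 × 15.2 = 27109 kJ/h
Sensible, feed 110→25 °C: -57294 kJ/h
Outlet flows (mol/h): A 426.53, B 426.53, C 1783.5, H₂O 1783.5
Sensible, products 25→253 °C: 160190 kJ/h
Q = ΔH = 130000 kJ/h = 36.112 kW
Heat supplied = 36.112 kJ/s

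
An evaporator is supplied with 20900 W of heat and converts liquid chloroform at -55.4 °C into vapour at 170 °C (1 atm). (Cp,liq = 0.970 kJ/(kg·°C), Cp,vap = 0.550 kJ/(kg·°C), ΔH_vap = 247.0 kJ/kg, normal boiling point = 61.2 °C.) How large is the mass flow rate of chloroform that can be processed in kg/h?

ṁ = 179 kg/h

Δh = 0.970×(61.2−-55.4) + 247.0 + 0.550×(170−61.2) = 419.94 kJ/kg
Q = 20900 W = 20.9 kJ/s = 75240 kJ/h
ṁ = Q/Δh = 75240 / 419.94 = 179.17 kg/h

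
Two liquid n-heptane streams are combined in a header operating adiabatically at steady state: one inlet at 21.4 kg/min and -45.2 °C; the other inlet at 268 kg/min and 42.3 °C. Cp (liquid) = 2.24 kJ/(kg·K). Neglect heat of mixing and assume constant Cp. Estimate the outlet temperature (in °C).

Adiabatic, steady state ⇒ Σ ṁᵢCp,ᵢ(T_out − Tᵢ) = 0
Σ ṁᵢCp,ᵢTᵢ = 21.4×2.24×-45.2 + 268×2.24×42.3 = 23227
Σ ṁᵢCp,ᵢ = 21.4×2.24 + 268×2.24 = 648.26
T_out = 23227 / 648.26 = 35.83 °C

T_out = 35.8 °C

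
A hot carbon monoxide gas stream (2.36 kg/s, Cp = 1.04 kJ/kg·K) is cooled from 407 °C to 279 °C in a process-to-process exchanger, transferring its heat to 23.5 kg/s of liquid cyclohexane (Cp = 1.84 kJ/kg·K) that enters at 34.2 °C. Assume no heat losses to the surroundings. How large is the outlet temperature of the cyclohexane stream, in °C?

Heat released by hot stream: Q = 2.36 × 1.04 × (407 − 279) = 314.16 kJ/s
Energy balance on cold side (adiabatic exchanger): Q = ṁ_c·Cp_c·(T_c,out − T_c,in)
T_c,out = 34.2 + 314.16/(23.5 × 1.84) = 41.466 °C

T_c,out = 41.5 °C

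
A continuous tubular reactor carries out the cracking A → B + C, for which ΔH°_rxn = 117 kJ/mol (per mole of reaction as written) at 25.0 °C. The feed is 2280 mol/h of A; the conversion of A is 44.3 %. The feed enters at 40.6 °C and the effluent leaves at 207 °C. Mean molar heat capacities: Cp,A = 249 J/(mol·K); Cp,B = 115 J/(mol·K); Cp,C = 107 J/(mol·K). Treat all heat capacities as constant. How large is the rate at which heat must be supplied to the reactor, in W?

Q_in = 57700 W

Extent of reaction ξ = 0.443 × 2280 = 1010 mol/h
Reaction term: ξ·ΔH°_rxn = 1010 × 117 = 118170 kJ/h
Sensible, feed 40.6→25 °C: -8856.4 kJ/h
Outlet flows (mol/h): A 1270, B 1010, C 1010
Sensible, products 25→207 °C: 98362 kJ/h
Q = ΔH = 207680 kJ/h = 57.689 kW
Heat supplied = 57689 W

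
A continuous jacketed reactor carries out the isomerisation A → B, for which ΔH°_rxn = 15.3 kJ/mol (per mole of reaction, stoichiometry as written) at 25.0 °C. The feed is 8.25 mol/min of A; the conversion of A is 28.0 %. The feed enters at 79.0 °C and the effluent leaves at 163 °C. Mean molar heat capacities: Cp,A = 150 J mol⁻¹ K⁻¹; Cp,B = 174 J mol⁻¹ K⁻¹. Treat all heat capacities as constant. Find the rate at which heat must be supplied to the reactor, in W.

Extent of reaction ξ = 0.280 × 8.25 = 2.31 mol/min
Reaction term: ξ·ΔH°_rxn = 2.31 × 15.3 = 35.343 kJ/min
Sensible, feed 79.0→25 °C: -66.825 kJ/min
Outlet flows (mol/min): A 5.94, B 2.31
Sensible, products 25→163 °C: 178.43 kJ/min
Q = ΔH = 146.94 kJ/min = 2.4491 kW
Heat supplied = 2449.1 W

Q_in = 2450 W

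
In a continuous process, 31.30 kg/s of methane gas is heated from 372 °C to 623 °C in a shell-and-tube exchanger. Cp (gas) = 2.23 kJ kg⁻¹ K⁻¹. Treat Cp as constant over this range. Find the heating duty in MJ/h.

Q = ṁ·Cp·ΔT = 31.30 × 2.23 × (623 − 372) = 17520 kJ/s
Heating duty = 63070 MJ/h

Q = 63100 MJ/h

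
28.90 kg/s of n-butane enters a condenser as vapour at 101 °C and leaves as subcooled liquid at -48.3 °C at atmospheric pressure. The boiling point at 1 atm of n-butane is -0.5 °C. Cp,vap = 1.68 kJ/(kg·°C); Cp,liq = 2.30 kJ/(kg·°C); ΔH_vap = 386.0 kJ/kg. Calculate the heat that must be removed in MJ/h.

vapour 101→-0.5 °C: -170.52 kJ/kg
condensation at -0.5 °C: -386 kJ/kg
liquid -0.5→-48.3 °C: -109.94 kJ/kg
Δh = -170.52 + -386 + -109.94 = -666.46 kJ/kg
Q = ṁ·Δh = 28.90 kg/s × -666.46 kJ/kg = -19261 kJ/s
|Q| = 19261 kW = 69338 MJ/h

Q_c = 69300 MJ/h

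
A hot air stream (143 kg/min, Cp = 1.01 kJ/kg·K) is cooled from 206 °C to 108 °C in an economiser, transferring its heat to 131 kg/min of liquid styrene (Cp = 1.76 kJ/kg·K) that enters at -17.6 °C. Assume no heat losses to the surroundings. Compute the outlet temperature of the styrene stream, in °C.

T_c,out = 43.8 °C

Heat released by hot stream: Q = 143 × 1.01 × (206 − 108) = 14154 kJ/min
Energy balance on cold side (adiabatic exchanger): Q = ṁ_c·Cp_c·(T_c,out − T_c,in)
T_c,out = -17.6 + 14154/(131 × 1.76) = 43.79 °C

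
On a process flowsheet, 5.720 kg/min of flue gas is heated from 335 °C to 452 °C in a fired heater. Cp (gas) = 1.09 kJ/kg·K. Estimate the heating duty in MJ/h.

Q = ṁ·Cp·ΔT = 5.720 × 1.09 × (452 − 335) = 729.47 kJ/min
Converting: 729.47 / 60 s = 12.158 kW
Heating duty = 43.768 MJ/h

Q = 43.8 MJ/h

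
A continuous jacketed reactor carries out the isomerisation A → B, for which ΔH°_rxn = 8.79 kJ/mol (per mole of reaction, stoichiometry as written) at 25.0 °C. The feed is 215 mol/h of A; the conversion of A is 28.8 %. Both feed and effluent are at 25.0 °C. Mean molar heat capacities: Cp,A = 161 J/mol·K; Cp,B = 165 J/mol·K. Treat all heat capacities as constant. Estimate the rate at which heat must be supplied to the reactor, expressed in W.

Q_in = 151 W

Extent of reaction ξ = 0.288 × 215 = 61.92 mol/h
Reaction term: ξ·ΔH°_rxn = 61.92 × 8.79 = 544.28 kJ/h
Q = ΔH = 544.28 kJ/h = 0.15119 kW
Heat supplied = 151.19 W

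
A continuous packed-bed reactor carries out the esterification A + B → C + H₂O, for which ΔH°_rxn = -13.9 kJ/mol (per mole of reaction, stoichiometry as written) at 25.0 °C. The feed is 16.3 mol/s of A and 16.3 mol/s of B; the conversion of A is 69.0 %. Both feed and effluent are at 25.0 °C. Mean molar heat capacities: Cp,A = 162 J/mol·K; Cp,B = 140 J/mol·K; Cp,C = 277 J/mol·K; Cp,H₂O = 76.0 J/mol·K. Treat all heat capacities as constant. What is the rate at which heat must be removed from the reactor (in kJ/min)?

Extent of reaction ξ = 0.690 × 16.3 = 11.247 mol/s
Reaction term: ξ·ΔH°_rxn = 11.247 × -13.9 = -156.33 kJ/s
Q = ΔH = -156.33 kJ/s = -156.33 kW
Heat removed = 9380 kJ/min

Q_out = 9380 kJ/min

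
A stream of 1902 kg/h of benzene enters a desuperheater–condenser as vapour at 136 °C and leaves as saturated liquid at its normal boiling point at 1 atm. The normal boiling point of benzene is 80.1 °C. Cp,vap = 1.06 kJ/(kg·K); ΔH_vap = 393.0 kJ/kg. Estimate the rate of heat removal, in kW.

vapour 136→80.1 °C: -59.254 kJ/kg
condensation at 80.1 °C: -393 kJ/kg
Δh = -59.254 + -393 = -452.25 kJ/kg
Q = ṁ·Δh = 1902 kg/h × -452.25 kJ/kg = -860190 kJ/h
|Q| = 238.94 kW

Q_c = 239 kW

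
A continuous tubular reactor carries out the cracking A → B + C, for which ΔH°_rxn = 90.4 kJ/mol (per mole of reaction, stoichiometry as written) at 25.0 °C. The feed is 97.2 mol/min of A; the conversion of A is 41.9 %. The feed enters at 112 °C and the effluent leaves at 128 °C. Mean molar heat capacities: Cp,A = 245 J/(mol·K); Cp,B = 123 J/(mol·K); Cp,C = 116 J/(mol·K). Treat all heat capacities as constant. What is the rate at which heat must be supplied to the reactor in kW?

Q_in = 67.3 kW

Extent of reaction ξ = 0.419 × 97.2 = 40.727 mol/min
Reaction term: ξ·ΔH°_rxn = 40.727 × 90.4 = 3681.7 kJ/min
Sensible, feed 112→25 °C: -2071.8 kJ/min
Outlet flows (mol/min): A 56.473, B 40.727, C 40.727
Sensible, products 25→128 °C: 2427.7 kJ/min
Q = ΔH = 4037.6 kJ/min = 67.293 kW
Heat supplied = 67.293 kW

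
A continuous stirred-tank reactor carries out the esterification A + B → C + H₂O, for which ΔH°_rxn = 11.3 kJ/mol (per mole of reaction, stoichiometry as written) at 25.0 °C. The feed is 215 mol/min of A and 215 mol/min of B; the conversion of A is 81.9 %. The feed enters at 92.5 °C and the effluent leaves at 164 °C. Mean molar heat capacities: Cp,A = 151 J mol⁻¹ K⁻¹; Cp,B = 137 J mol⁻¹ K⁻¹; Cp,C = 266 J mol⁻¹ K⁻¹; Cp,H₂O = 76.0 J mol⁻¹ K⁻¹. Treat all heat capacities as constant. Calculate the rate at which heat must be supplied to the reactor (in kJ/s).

Extent of reaction ξ = 0.819 × 215 = 176.08 mol/min
Reaction term: ξ·ΔH°_rxn = 176.08 × 11.3 = 1989.8 kJ/min
Sensible, feed 92.5→25 °C: -4179.6 kJ/min
Outlet flows (mol/min): A 38.915, B 38.915, C 176.08, H₂O 176.08
Sensible, products 25→164 °C: 9928.6 kJ/min
Q = ΔH = 7738.7 kJ/min = 128.98 kW
Heat supplied = 128.98 kJ/s

Q_in = 129 kJ/s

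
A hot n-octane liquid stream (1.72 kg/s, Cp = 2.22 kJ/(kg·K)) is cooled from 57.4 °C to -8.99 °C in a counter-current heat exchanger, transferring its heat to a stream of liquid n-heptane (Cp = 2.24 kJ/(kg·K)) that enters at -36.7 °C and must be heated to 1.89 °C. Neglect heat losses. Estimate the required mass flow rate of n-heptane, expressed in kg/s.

ṁ_c = 2.93 kg/s

Heat released by hot stream: Q = 1.72 × 2.22 × (57.4 − -8.99) = 253.5 kJ/s
Energy balance on cold side (adiabatic exchanger): Q = ṁ_c·Cp_c·(T_c,out − T_c,in)
ṁ_c = 253.5 / [2.24 × (1.89 − -36.7)] = 2.9327 kg/s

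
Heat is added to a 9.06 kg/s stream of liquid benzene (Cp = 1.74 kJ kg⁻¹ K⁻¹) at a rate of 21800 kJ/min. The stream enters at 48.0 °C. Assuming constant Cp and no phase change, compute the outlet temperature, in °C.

T_out = 71.0 °C

Q = 21800 kJ/min = 363.33 kJ/s
ΔT = Q/(ṁ·Cp) = 363.33/(9.06×1.74) = 23.048 K
T_out = 48.0 + 23.048 = 71.048 °C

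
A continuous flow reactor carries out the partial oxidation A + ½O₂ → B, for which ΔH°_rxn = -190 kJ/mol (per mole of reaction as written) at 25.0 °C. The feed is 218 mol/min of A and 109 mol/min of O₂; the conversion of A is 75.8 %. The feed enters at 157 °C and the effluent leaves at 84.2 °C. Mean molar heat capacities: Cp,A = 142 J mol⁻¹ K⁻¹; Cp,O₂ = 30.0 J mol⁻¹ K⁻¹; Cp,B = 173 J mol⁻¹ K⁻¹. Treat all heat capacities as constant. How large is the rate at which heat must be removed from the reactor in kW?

Q_out = 562 kW

Extent of reaction ξ = 0.758 × 218 = 165.24 mol/min
Reaction term: ξ·ΔH°_rxn = 165.24 × -190 = -31396 kJ/min
Sensible, feed 157→25 °C: -4517.8 kJ/min
Outlet flows (mol/min): A 52.756, O₂ 26.378, B 165.24
Sensible, products 25→84.2 °C: 2182.7 kJ/min
Q = ΔH = -33731 kJ/min = -562.19 kW
Heat removed = 562.19 kW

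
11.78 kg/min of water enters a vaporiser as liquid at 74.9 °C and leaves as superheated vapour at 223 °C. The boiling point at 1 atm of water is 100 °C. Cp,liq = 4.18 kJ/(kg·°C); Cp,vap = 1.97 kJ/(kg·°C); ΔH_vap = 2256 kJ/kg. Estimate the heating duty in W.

liquid 74.9→100 °C: 104.92 kJ/kg
vaporisation at 100 °C: 2256 kJ/kg
vapour 100→223 °C: 242.31 kJ/kg
Δh = 104.92 + 2256 + 242.31 = 2603.2 kJ/kg
Q = ṁ·Δh = 11.78 kg/min × 2603.2 kJ/kg = 30666 kJ/min
|Q| = 511.1 kW = 511100 W

Q = 511000 W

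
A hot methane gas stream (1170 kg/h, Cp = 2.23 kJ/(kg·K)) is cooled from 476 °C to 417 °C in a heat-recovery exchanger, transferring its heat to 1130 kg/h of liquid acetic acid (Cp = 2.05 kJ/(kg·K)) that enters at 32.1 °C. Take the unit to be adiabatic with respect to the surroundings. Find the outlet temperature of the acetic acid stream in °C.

T_c,out = 98.6 °C

Heat released by hot stream: Q = 1170 × 2.23 × (476 − 417) = 153940 kJ/h
Energy balance on cold side (adiabatic exchanger): Q = ṁ_c·Cp_c·(T_c,out − T_c,in)
T_c,out = 32.1 + 153940/(1130 × 2.05) = 98.552 °C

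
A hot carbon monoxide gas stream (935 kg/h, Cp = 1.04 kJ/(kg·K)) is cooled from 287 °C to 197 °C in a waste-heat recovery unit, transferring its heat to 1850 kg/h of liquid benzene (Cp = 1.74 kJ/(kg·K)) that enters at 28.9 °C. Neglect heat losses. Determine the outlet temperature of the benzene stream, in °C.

Heat released by hot stream: Q = 935 × 1.04 × (287 − 197) = 87516 kJ/h
Energy balance on cold side (adiabatic exchanger): Q = ṁ_c·Cp_c·(T_c,out − T_c,in)
T_c,out = 28.9 + 87516/(1850 × 1.74) = 56.087 °C

T_c,out = 56.1 °C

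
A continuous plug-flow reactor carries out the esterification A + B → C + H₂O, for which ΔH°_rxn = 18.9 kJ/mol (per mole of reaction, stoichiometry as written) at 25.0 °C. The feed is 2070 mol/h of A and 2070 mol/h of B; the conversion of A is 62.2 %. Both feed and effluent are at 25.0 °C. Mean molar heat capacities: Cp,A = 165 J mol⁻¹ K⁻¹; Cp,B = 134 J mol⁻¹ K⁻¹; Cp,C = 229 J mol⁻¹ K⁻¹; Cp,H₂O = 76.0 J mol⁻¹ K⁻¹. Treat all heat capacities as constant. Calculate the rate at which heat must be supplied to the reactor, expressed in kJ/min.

Q_in = 406 kJ/min

Extent of reaction ξ = 0.622 × 2070 = 1287.5 mol/h
Reaction term: ξ·ΔH°_rxn = 1287.5 × 18.9 = 24335 kJ/h
Q = ΔH = 24335 kJ/h = 6.7596 kW
Heat supplied = 405.58 kJ/min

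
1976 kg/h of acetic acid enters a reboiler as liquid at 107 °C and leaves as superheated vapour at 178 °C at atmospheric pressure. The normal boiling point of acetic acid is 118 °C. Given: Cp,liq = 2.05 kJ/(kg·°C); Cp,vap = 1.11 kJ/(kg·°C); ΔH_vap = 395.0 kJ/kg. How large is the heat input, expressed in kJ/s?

Q = 266 kJ/s

liquid 107→118 °C: 22.55 kJ/kg
vaporisation at 118 °C: 395 kJ/kg
vapour 118→178 °C: 66.6 kJ/kg
Δh = 22.55 + 395 + 66.6 = 484.15 kJ/kg
Q = ṁ·Δh = 1976 kg/h × 484.15 kJ/kg = 956680 kJ/h
|Q| = 265.74 kW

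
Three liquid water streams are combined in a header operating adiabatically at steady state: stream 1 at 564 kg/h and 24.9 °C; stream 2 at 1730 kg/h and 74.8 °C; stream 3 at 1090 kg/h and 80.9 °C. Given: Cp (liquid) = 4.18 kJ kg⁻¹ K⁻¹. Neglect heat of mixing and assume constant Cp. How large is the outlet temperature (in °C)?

No heat crosses the boundary, so H_out = H_in.
Σ ṁᵢCp,ᵢTᵢ = 564×4.18×24.9 + 1730×4.18×74.8 + 1090×4.18×80.9 = 968210
Σ ṁᵢCp,ᵢ = 564×4.18 + 1730×4.18 + 1090×4.18 = 14145
T_out = 968210 / 14145 = 68.448 °C

T_out = 68.4 °C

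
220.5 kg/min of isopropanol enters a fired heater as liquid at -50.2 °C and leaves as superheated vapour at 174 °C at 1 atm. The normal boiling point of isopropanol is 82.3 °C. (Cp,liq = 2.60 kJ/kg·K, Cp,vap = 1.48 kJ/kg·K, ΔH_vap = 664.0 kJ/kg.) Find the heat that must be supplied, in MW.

Q = 4.20 MW

liquid -50.2→82.3 °C: 344.5 kJ/kg
vaporisation at 82.3 °C: 664 kJ/kg
vapour 82.3→174 °C: 135.72 kJ/kg
Δh = 344.5 + 664 + 135.72 = 1144.2 kJ/kg
Q = ṁ·Δh = 220.5 kg/min × 1144.2 kJ/kg = 252300 kJ/min
|Q| = 4205 kW = 4.205 MW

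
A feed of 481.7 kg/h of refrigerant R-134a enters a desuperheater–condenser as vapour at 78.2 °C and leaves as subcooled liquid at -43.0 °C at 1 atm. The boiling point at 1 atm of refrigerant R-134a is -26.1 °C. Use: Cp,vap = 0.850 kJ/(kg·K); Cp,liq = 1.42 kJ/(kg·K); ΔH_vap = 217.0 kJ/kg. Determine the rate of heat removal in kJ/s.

Q_c = 44.1 kJ/s

vapour 78.2→-26.1 °C: -88.655 kJ/kg
condensation at -26.1 °C: -217 kJ/kg
liquid -26.1→-43.0 °C: -23.998 kJ/kg
Δh = -88.655 + -217 + -23.998 = -329.65 kJ/kg
Q = ṁ·Δh = 481.7 kg/h × -329.65 kJ/kg = -158790 kJ/h
|Q| = 44.109 kW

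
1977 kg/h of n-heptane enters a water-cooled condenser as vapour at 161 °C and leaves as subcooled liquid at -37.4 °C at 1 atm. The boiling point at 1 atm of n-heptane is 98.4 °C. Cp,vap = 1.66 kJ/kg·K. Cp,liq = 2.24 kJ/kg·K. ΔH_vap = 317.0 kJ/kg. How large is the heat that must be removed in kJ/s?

Q_c = 398 kJ/s

vapour 161→98.4 °C: -103.92 kJ/kg
condensation at 98.4 °C: -317 kJ/kg
liquid 98.4→-37.4 °C: -304.19 kJ/kg
Δh = -103.92 + -317 + -304.19 = -725.11 kJ/kg
Q = ṁ·Δh = 1977 kg/h × -725.11 kJ/kg = -1.4335e+06 kJ/h
|Q| = 398.21 kW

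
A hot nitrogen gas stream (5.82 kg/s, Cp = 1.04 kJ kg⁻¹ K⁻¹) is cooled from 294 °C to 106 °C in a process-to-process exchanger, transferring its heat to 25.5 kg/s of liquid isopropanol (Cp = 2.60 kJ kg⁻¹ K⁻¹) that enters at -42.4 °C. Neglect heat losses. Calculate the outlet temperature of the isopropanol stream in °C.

T_c,out = -25.2 °C

Heat released by hot stream: Q = 5.82 × 1.04 × (294 − 106) = 1137.9 kJ/s
Energy balance on cold side (adiabatic exchanger): Q = ṁ_c·Cp_c·(T_c,out − T_c,in)
T_c,out = -42.4 + 1137.9/(25.5 × 2.60) = -25.237 °C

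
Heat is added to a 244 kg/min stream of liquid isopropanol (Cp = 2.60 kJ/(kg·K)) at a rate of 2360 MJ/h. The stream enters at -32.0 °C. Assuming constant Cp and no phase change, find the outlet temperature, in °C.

T_out = 30.0 °C

Q = 2360 MJ/h = 39333 kJ/min
ΔT = Q/(ṁ·Cp) = 39333/(244×2.60) = 62.001 K
T_out = -32.0 + 62.001 = 30.001 °C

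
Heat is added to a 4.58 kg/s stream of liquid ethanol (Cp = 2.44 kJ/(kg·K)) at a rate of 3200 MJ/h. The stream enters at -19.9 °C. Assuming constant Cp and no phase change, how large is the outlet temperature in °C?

Q = 3200 MJ/h = 888.89 kJ/s
ΔT = Q/(ṁ·Cp) = 888.89/(4.58×2.44) = 79.541 K
T_out = -19.9 + 79.541 = 59.641 °C

T_out = 59.6 °C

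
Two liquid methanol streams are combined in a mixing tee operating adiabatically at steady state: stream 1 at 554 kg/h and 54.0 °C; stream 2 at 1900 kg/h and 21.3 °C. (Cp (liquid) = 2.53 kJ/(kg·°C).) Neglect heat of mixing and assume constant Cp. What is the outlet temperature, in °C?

Energy balance with Q = 0: Σ ṁᵢCp,ᵢ(T_out − Tᵢ) = 0
T_out = Σ ṁᵢCp,ᵢTᵢ / Σ ṁᵢCp,ᵢ
      = 178080 / 6208.6 = 28.682 °C

T_out = 28.7 °C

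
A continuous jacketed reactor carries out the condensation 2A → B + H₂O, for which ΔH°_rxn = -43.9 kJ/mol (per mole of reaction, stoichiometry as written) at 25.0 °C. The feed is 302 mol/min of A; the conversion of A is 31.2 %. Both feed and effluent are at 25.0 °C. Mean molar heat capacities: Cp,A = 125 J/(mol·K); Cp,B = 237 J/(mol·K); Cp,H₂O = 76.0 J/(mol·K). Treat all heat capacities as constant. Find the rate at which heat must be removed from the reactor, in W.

Extent of reaction ξ = 0.312 × 302 / 2 = 47.112 mol/min
Reaction term: ξ·ΔH°_rxn = 47.112 × -43.9 = -2068.2 kJ/min
Q = ΔH = -2068.2 kJ/min = -34.47 kW
Heat removed = 34470 W

Q_out = 34500 W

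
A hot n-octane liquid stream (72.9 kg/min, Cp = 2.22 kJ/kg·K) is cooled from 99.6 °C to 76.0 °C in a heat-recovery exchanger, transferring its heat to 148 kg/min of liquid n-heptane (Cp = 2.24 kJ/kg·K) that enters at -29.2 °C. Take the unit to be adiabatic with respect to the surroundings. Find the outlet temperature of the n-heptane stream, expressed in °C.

T_c,out = -17.7 °C

Heat released by hot stream: Q = 72.9 × 2.22 × (99.6 − 76.0) = 3819.4 kJ/min
Energy balance on cold side (adiabatic exchanger): Q = ṁ_c·Cp_c·(T_c,out − T_c,in)
T_c,out = -29.2 + 3819.4/(148 × 2.24) = -17.679 °C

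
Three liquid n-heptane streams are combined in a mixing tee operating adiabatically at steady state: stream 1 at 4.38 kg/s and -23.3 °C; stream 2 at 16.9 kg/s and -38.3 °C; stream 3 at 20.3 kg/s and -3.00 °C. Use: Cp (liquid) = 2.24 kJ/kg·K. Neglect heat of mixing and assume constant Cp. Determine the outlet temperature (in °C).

Adiabatic, steady state ⇒ Σ ṁᵢCp,ᵢ(T_out − Tᵢ) = 0
T_out = Σ ṁᵢCp,ᵢTᵢ / Σ ṁᵢCp,ᵢ
      = -1814.9 / 93.139 = -19.486 °C

T_out = -19.5 °C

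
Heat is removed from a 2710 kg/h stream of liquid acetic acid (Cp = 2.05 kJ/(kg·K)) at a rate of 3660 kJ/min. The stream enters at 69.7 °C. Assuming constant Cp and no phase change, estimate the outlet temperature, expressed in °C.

Q = 3660 kJ/min = 219600 kJ/h
ΔT = Q/(ṁ·Cp) = 219600/(2710×2.05) = 39.528 K
T_out = 69.7 − 39.528 = 30.172 °C

T_out = 30.2 °C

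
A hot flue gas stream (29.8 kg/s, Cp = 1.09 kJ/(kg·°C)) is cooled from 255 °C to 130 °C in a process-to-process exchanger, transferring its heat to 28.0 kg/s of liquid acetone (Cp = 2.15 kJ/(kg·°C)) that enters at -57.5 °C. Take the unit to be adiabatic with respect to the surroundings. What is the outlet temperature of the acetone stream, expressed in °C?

T_c,out = 9.95 °C

Heat released by hot stream: Q = 29.8 × 1.09 × (255 − 130) = 4060.3 kJ/s
Energy balance on cold side (adiabatic exchanger): Q = ṁ_c·Cp_c·(T_c,out − T_c,in)
T_c,out = -57.5 + 4060.3/(28.0 × 2.15) = 9.946 °C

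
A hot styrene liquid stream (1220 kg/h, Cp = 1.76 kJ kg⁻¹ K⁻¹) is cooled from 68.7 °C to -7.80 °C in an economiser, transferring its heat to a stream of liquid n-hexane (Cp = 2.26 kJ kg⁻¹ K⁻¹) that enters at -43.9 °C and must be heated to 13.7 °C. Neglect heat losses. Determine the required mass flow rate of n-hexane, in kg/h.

Heat released by hot stream: Q = 1220 × 1.76 × (68.7 − -7.80) = 164260 kJ/h
Energy balance on cold side (adiabatic exchanger): Q = ṁ_c·Cp_c·(T_c,out − T_c,in)
ṁ_c = 164260 / [2.26 × (13.7 − -43.9)] = 1261.8 kg/h

ṁ_c = 1260 kg/h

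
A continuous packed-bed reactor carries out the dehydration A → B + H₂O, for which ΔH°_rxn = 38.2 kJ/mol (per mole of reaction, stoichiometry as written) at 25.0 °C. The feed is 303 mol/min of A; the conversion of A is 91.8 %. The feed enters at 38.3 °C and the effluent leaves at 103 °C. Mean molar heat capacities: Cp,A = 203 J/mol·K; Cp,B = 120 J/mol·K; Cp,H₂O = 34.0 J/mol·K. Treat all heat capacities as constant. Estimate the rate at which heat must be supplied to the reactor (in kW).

Q_in = 226 kW

Extent of reaction ξ = 0.918 × 303 = 278.15 mol/min
Reaction term: ξ·ΔH°_rxn = 278.15 × 38.2 = 10625 kJ/min
Sensible, feed 38.3→25 °C: -818.07 kJ/min
Outlet flows (mol/min): A 24.846, B 278.15, H₂O 278.15
Sensible, products 25→103 °C: 3734.6 kJ/min
Q = ΔH = 13542 kJ/min = 225.7 kW
Heat supplied = 225.7 kW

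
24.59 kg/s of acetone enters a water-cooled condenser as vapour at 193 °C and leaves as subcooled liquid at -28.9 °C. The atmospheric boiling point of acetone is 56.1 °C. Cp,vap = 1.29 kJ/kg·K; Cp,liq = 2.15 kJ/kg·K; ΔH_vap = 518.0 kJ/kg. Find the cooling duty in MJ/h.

Q_c = 77700 MJ/h

vapour 193→56.1 °C: -176.6 kJ/kg
condensation at 56.1 °C: -518 kJ/kg
liquid 56.1→-28.9 °C: -182.75 kJ/kg
Δh = -176.6 + -518 + -182.75 = -877.35 kJ/kg
Q = ṁ·Δh = 24.59 kg/s × -877.35 kJ/kg = -21574 kJ/s
|Q| = 21574 kW = 77667 MJ/h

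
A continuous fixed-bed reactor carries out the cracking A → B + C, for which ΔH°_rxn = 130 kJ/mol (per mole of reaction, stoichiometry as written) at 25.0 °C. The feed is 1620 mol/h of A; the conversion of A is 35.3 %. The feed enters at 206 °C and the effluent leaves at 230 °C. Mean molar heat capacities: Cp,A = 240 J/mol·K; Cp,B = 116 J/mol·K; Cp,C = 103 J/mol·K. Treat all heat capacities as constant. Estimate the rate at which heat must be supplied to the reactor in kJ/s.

Q_in = 22.6 kJ/s

Extent of reaction ξ = 0.353 × 1620 = 571.86 mol/h
Reaction term: ξ·ΔH°_rxn = 571.86 × 130 = 74342 kJ/h
Sensible, feed 206→25 °C: -70373 kJ/h
Outlet flows (mol/h): A 1048.1, B 571.86, C 571.86
Sensible, products 25→230 °C: 77242 kJ/h
Q = ΔH = 81211 kJ/h = 22.559 kW
Heat supplied = 22.559 kJ/s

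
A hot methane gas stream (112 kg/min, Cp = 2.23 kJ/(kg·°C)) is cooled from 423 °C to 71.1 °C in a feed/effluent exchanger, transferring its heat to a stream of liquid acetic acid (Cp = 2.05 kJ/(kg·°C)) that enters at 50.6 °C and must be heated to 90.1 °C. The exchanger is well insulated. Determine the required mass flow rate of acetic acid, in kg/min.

ṁ_c = 1090 kg/min

Heat released by hot stream: Q = 112 × 2.23 × (423 − 71.1) = 87891 kJ/min
Energy balance on cold side (adiabatic exchanger): Q = ṁ_c·Cp_c·(T_c,out − T_c,in)
ṁ_c = 87891 / [2.05 × (90.1 − 50.6)] = 1085.4 kg/min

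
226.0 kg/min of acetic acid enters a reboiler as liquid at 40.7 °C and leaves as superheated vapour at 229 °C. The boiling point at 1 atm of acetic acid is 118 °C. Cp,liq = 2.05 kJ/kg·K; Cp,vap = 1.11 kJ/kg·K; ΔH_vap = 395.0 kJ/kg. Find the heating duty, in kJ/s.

Q = 2550 kJ/s

liquid 40.7→118 °C: 158.46 kJ/kg
vaporisation at 118 °C: 395 kJ/kg
vapour 118→229 °C: 123.21 kJ/kg
Δh = 158.46 + 395 + 123.21 = 676.67 kJ/kg
Q = ṁ·Δh = 226.0 kg/min × 676.67 kJ/kg = 152930 kJ/min
|Q| = 2548.8 kW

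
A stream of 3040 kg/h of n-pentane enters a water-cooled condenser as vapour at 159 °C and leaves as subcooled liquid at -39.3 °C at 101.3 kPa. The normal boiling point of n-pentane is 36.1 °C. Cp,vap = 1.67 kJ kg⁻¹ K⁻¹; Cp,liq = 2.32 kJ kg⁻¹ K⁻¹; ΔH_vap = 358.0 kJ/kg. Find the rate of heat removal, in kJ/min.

vapour 159→36.1 °C: -205.24 kJ/kg
condensation at 36.1 °C: -358 kJ/kg
liquid 36.1→-39.3 °C: -174.93 kJ/kg
Δh = -205.24 + -358 + -174.93 = -738.17 kJ/kg
Q = ṁ·Δh = 3040 kg/h × -738.17 kJ/kg = -2.244e+06 kJ/h
|Q| = 623.34 kW = 37401 kJ/min

Q_c = 37400 kJ/min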